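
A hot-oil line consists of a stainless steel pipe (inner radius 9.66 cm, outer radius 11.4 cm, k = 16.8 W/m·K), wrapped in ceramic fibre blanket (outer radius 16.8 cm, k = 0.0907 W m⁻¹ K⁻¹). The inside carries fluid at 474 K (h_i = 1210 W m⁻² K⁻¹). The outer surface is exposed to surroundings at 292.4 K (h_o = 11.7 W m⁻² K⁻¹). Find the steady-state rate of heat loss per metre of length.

Resistance network (inner→outer):
  R'_conv,in = 1/(2πr h) = 1/(2π·0.0966·1210) = 0.001362 m·K/W
  R'_stainless steel = ln(0.114/0.0966)/(2πk) = 0.1656/(2π·16.8) = 0.001569 m·K/W
  R'_ceramic fibre blanket = ln(0.168/0.114)/(2πk) = 0.3878/(2π·0.0907) = 0.6804 m·K/W
  R'_conv,out = 1/(2πr h) = 1/(2π·0.168·11.7) = 0.08097 m·K/W
ΣR = 0.001362 + 0.001569 + 0.6804 + 0.08097 = 0.7643 m·K/W
Q' = ΔT/ΣR = (474 K − 292.4 K)/0.7643 = 238 W/m

Q' = 238 W/m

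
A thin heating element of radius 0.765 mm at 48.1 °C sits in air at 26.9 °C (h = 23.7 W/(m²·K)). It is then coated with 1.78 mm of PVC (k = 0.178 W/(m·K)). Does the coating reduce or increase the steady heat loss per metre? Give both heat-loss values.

increases: 2.42 → 5.71 W/m

Critical radius for a cylinder: r_cr = k/h = 0.00751 m = 0.751 cm.
Outer radius after coating: r₂ = 7.65×10^-4 + 0.00178 = 0.002545 m.
Since r₁ < r_cr and r₂ ≤ r_cr, the coating moves toward the maximum at r_cr — heat loss rises.
Bare: R = 1/(2πr₁h) = 8.778 m·K/W; Q = 21.2/8.778 = 2.42 W/m.
Coated: R = R_cond + R_conv = 3.713 m·K/W; Q = 21.2/3.713 = 5.71 W/m.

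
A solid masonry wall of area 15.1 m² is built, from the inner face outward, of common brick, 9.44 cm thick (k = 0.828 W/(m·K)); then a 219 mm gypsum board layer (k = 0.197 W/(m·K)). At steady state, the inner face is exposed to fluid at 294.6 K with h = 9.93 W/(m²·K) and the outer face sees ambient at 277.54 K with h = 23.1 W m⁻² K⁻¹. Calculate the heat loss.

Resistance network (inner→outer):
  R_conv,in = 1/(hA) = 1/(9.93·15.1) = 0.006669 K/W
  R_common brick = L/(kA) = 0.0944/(0.828·15.1) = 0.007550 K/W
  R_gypsum board = L/(kA) = 0.219/(0.197·15.1) = 0.07362 K/W
  R_conv,out = 1/(hA) = 1/(23.1·15.1) = 0.002867 K/W
ΣR = 0.006669 + 0.007550 + 0.07362 + 0.002867 = 0.09071 K/W
Q = ΔT/ΣR = (294.6 K − 277.54 K)/0.09071 = 188 W

Q = 188 W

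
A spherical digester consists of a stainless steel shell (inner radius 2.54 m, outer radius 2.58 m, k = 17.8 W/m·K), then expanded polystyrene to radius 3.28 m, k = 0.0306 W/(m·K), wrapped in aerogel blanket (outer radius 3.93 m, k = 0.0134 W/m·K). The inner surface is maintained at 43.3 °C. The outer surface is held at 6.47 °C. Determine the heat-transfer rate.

Series thermal resistances, inner to outer:
  R_stainless steel = (1/2.54 − 1/2.58)/(4πk) = 0.006104/(4π·17.8) = 2.729×10^-5 K/W
  R_expanded polystyrene = (1/2.58 − 1/3.28)/(4πk) = 0.08272/(4π·0.0306) = 0.2151 K/W
  R_aerogel blanket = (1/3.28 − 1/3.93)/(4πk) = 0.05043/(4π·0.0134) = 0.2995 K/W
ΣR = 2.729×10^-5 + 0.2151 + 0.2995 = 0.5146 K/W
Q = ΔT/ΣR = (43.3 °C − 6.47 °C)/0.5146 = 71.6 W

Q = 71.6 W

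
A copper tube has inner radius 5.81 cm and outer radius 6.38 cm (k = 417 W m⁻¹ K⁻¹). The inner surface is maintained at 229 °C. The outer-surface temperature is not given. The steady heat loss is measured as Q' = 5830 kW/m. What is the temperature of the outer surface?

Sum the resistances:
  R'_copper = ln(0.0638/0.0581)/(2πk) = 0.09359/(2π·417) = 3.572×10^-5 m·K/W
ΣR = 3.572×10^-5 m·K/W
ΔT = Q'·ΣR = 5.83×10^6 × 3.572×10^-5 = 208.2 K
Heat flows outward, so T_out = T_in − ΔT = 229 − 208.2 = 20.8 °C

T_out = 20.8 °C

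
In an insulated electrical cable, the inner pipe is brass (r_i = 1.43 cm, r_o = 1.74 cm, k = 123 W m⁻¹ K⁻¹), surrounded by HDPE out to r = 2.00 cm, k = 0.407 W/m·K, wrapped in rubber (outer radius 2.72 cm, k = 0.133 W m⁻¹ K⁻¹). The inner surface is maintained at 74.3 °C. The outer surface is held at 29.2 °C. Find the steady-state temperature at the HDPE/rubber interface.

Series thermal resistances, inner to outer:
  R'_brass = ln(0.0174/0.0143)/(2πk) = 0.1962/(2π·123) = 2.539×10^-4 m·K/W
  R'_HDPE = ln(0.0200/0.0174)/(2πk) = 0.1393/(2π·0.407) = 0.05446 m·K/W
  R'_rubber = ln(0.0272/0.0200)/(2πk) = 0.3075/(2π·0.133) = 0.3680 m·K/W
ΣR = 2.539×10^-4 + 0.05446 + 0.3680 = 0.4227 m·K/W
Q' = ΔT/ΣR = (74.3 °C − 29.2 °C)/0.4227 = 106.7 W/m
From the inner boundary to the HDPE/rubber interface, ΣR_partial = 0.05471 m·K/W.
T_interface = T_in − Q'·ΣR_partial = 74.3 °C − (106.7)(0.05471) = 68.5 °C

T = 68.5 °C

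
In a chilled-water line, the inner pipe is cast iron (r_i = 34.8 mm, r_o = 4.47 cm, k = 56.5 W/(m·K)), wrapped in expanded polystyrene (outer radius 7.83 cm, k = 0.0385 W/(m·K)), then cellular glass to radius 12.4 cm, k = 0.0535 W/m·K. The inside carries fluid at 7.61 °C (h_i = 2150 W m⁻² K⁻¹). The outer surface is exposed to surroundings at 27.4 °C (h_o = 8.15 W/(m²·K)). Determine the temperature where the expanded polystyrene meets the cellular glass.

Series thermal resistances, inner to outer:
  R'_conv,in = 1/(2πr h) = 1/(2π·0.0348·2150) = 0.002127 m·K/W
  R'_cast iron = ln(0.0447/0.0348)/(2πk) = 0.2504/(2π·56.5) = 7.052×10^-4 m·K/W
  R'_expanded polystyrene = ln(0.0783/0.0447)/(2πk) = 0.5606/(2π·0.0385) = 2.317 m·K/W
  R'_cellular glass = ln(0.124/0.0783)/(2πk) = 0.4597/(2π·0.0535) = 1.368 m·K/W
  R'_conv,out = 1/(2πr h) = 1/(2π·0.124·8.15) = 0.1575 m·K/W
ΣR = 0.002127 + 7.052×10^-4 + 2.317 + 1.368 + 0.1575 = 3.845 m·K/W
Q' = ΔT/ΣR = (7.61 °C − 27.4 °C)/3.845 = -5.147 W/m
From the inner boundary to the expanded polystyrene/cellular glass interface, ΣR_partial = 2.320 m·K/W.
T_interface = T_in − Q'·ΣR_partial = 7.61 °C − (-5.147)(2.320) = 19.6 °C

T = 19.6 °C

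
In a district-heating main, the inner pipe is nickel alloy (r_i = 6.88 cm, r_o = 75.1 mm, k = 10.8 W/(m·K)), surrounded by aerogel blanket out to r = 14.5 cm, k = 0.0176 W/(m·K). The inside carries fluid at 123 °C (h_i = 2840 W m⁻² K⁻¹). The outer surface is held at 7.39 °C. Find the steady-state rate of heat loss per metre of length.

Treat each layer as a resistance in series:
  R'_conv,in = 1/(2πr h) = 1/(2π·0.0688·2840) = 8.145×10^-4 m·K/W
  R'_nickel alloy = ln(0.0751/0.0688)/(2πk) = 0.08762/(2π·10.8) = 0.001291 m·K/W
  R'_aerogel blanket = ln(0.145/0.0751)/(2πk) = 0.6579/(2π·0.0176) = 5.949 m·K/W
ΣR = 8.145×10^-4 + 0.001291 + 5.949 = 5.951 m·K/W
Q' = ΔT/ΣR = (123 °C − 7.39 °C)/5.951 = 19.4 W/m

Q' = 19.4 W/m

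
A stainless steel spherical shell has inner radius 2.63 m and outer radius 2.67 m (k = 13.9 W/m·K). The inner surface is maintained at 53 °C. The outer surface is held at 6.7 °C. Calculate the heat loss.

Q = 4πk·ΔT/(1/r₁ − 1/r₂) = 4π × 13.9 × 46.3 / (1/2.63 − 1/2.67) = 1.42×10^6 W

Q = 1.42×10^6 W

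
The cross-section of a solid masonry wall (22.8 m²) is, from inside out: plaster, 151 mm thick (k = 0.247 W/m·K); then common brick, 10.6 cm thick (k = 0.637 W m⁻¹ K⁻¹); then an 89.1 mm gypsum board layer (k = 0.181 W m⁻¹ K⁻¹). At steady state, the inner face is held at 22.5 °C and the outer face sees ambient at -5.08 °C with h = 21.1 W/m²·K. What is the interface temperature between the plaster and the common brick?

Resistance network (inner→outer):
  R_plaster = L/(kA) = 0.151/(0.247·22.8) = 0.02681 K/W
  R_common brick = L/(kA) = 0.106/(0.637·22.8) = 0.007298 K/W
  R_gypsum board = L/(kA) = 0.0891/(0.181·22.8) = 0.02159 K/W
  R_conv,out = 1/(hA) = 1/(21.1·22.8) = 0.002079 K/W
ΣR = 0.02681 + 0.007298 + 0.02159 + 0.002079 = 0.05778 K/W
Q = ΔT/ΣR = (22.5 °C − -5.08 °C)/0.05778 = 477.3 W
From the inner boundary to the plaster/common brick interface, ΣR_partial = 0.02681 K/W.
T_interface = T_in − Q·ΣR_partial = 22.5 °C − (477.3)(0.02681) = 9.70 °C

T = 9.70 °C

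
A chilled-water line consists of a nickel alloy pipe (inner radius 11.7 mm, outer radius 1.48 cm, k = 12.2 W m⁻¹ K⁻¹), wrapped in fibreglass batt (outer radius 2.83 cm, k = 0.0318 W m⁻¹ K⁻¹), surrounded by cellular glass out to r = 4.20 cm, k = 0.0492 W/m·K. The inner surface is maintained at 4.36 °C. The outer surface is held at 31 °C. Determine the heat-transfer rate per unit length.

Resistance network (inner→outer):
  R'_nickel alloy = ln(0.0148/0.0117)/(2πk) = 0.2350/(2π·12.2) = 0.003066 m·K/W
  R'_fibreglass batt = ln(0.0283/0.0148)/(2πk) = 0.6482/(2π·0.0318) = 3.244 m·K/W
  R'_cellular glass = ln(0.0420/0.0283)/(2πk) = 0.3948/(2π·0.0492) = 1.277 m·K/W
ΣR = 0.003066 + 3.244 + 1.277 = 4.524 m·K/W
Q' = ΔT/ΣR = (4.36 °C − 31 °C)/4.524 = -5.89 W/m
(Negative Q' ⇒ heat flows inward; heat gain = 5.89 W/m.)

Q' = 5.89 W/m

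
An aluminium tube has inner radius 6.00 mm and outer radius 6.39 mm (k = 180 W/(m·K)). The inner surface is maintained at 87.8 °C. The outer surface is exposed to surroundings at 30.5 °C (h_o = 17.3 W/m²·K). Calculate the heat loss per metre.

Resistance network (inner→outer):
  R'_aluminium = ln(0.00639/0.00600)/(2πk) = 0.06297/(2π·180) = 5.568×10^-5 m·K/W
  R'_conv,out = 1/(2πr h) = 1/(2π·0.00639·17.3) = 1.440 m·K/W
ΣR = 5.568×10^-5 + 1.440 = 1.440 m·K/W
Q' = ΔT/ΣR = (87.8 °C − 30.5 °C)/1.440 = 39.8 W/m

Q' = 39.8 W/m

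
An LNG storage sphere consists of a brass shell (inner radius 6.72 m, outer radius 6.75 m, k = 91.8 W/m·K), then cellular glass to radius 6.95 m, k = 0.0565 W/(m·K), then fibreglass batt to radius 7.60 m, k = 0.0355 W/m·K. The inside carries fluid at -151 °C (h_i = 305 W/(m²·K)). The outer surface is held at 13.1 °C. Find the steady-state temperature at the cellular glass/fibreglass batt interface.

T = -122 °C

Treat each layer as a resistance in series:
  R_conv,in = 1/(4πr²h) = 1/(4π·6.72²·305) = 5.778×10^-6 K/W
  R_brass = (1/6.72 − 1/6.75)/(4πk) = 6.614×10^-4/(4π·91.8) = 5.733×10^-7 K/W
  R_cellular glass = (1/6.75 − 1/6.95)/(4πk) = 0.004263/(4π·0.0565) = 0.006005 K/W
  R_fibreglass batt = (1/6.95 − 1/7.60)/(4πk) = 0.01231/(4π·0.0355) = 0.02759 K/W
ΣR = 5.778×10^-6 + 5.733×10^-7 + 0.006005 + 0.02759 = 0.03360 K/W
Q = ΔT/ΣR = (-151 °C − 13.1 °C)/0.03360 = -4884 W
From the inner boundary to the cellular glass/fibreglass batt interface, ΣR_partial = 0.006011 K/W.
T_interface = T_in − Q·ΣR_partial = -151 °C − (-4884)(0.006011) = -122 °C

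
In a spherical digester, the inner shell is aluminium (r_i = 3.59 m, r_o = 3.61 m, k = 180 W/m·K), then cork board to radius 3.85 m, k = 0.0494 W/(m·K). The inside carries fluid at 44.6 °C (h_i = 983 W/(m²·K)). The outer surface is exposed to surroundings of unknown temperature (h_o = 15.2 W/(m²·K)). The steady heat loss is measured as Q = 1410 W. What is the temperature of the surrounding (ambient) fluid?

Series resistances:
  R_conv,in = 1/(4πr²h) = 1/(4π·3.59²·983) = 6.281×10^-6 K/W
  R_aluminium = (1/3.59 − 1/3.61)/(4πk) = 0.001543/(4π·180) = 6.823×10^-7 K/W
  R_cork board = (1/3.61 − 1/3.85)/(4πk) = 0.01727/(4π·0.0494) = 0.02782 K/W
  R_conv,out = 1/(4πr²h) = 1/(4π·3.85²·15.2) = 3.532×10^-4 K/W
ΣR = 0.02818 K/W
ΔT = Q·ΣR = 1410 × 0.02818 = 39.73 K
Heat flows outward, so T_out = T_in − ΔT = 44.6 − 39.73 = 4.87 °C

T_out = 4.87 °C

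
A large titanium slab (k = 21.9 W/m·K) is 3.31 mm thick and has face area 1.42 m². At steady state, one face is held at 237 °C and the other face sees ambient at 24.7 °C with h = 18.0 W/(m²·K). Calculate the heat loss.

Resistance network (inner→outer):
  R_titanium = L/(kA) = 0.00331/(21.9·1.42) = 1.064×10^-4 K/W
  R_conv,out = 1/(hA) = 1/(18.0·1.42) = 0.03912 K/W
ΣR = 1.064×10^-4 + 0.03912 = 0.03923 K/W
Q = ΔT/ΣR = (237 °C − 24.7 °C)/0.03923 = 5410 W

Q = 5410 W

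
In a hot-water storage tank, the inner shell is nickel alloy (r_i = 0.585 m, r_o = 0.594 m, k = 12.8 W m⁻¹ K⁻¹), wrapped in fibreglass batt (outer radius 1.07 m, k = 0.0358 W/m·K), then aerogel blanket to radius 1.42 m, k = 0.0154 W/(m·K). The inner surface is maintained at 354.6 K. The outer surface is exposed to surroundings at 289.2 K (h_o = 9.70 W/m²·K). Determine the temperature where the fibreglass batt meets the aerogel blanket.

T = 316.5 K

Series thermal resistances, inner to outer:
  R_nickel alloy = (1/0.585 − 1/0.594)/(4πk) = 0.02590/(4π·12.8) = 1.610×10^-4 K/W
  R_fibreglass batt = (1/0.594 − 1/1.07)/(4πk) = 0.7489/(4π·0.0358) = 1.665 K/W
  R_aerogel blanket = (1/1.07 − 1/1.42)/(4πk) = 0.2304/(4π·0.0154) = 1.190 K/W
  R_conv,out = 1/(4πr²h) = 1/(4π·1.42²·9.70) = 0.004069 K/W
ΣR = 1.610×10^-4 + 1.665 + 1.190 + 0.004069 = 2.859 K/W
Q = ΔT/ΣR = (354.6 K − 289.2 K)/2.859 = 22.88 W
From the inner boundary to the fibreglass batt/aerogel blanket interface, ΣR_partial = 1.665 K/W.
T_interface = T_in − Q·ΣR_partial = 354.6 K − (22.88)(1.665) = 316.5 K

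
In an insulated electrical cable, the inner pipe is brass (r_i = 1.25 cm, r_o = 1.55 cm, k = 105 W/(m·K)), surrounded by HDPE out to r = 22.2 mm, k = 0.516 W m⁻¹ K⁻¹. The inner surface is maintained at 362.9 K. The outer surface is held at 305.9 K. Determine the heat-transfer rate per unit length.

Resistance network (inner→outer):
  R'_brass = ln(0.0155/0.0125)/(2πk) = 0.2151/(2π·105) = 3.261×10^-4 m·K/W
  R'_HDPE = ln(0.0222/0.0155)/(2πk) = 0.3593/(2π·0.516) = 0.1108 m·K/W
ΣR = 3.261×10^-4 + 0.1108 = 0.1111 m·K/W
Q' = ΔT/ΣR = (362.9 K − 305.9 K)/0.1111 = 513 W/m

Q' = 513 W/m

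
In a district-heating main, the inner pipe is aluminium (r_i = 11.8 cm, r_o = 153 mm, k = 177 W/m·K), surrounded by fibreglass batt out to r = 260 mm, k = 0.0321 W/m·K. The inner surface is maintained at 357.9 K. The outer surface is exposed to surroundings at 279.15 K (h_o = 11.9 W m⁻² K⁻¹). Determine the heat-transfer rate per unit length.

Resistance network (inner→outer):
  R'_aluminium = ln(0.153/0.118)/(2πk) = 0.2598/(2π·177) = 2.336×10^-4 m·K/W
  R'_fibreglass batt = ln(0.260/0.153)/(2πk) = 0.5302/(2π·0.0321) = 2.629 m·K/W
  R'_conv,out = 1/(2πr h) = 1/(2π·0.260·11.9) = 0.05144 m·K/W
ΣR = 2.336×10^-4 + 2.629 + 0.05144 = 2.681 m·K/W
Q' = ΔT/ΣR = (357.9 K − 279.15 K)/2.681 = 29.4 W/m

Q' = 29.4 W/m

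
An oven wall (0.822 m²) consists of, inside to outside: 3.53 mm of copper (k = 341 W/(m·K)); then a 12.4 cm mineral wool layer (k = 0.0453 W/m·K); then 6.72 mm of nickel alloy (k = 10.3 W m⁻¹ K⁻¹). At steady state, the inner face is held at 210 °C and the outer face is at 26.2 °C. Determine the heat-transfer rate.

Q = 55.2 W

Treat each layer as a resistance in series:
  R_copper = L/(kA) = 0.00353/(341·0.822) = 1.259×10^-5 K/W
  R_mineral wool = L/(kA) = 0.124/(0.0453·0.822) = 3.330 K/W
  R_nickel alloy = L/(kA) = 0.00672/(10.3·0.822) = 7.937×10^-4 K/W
ΣR = 1.259×10^-5 + 3.330 + 7.937×10^-4 = 3.331 K/W
Q = ΔT/ΣR = (210 °C − 26.2 °C)/3.331 = 55.2 W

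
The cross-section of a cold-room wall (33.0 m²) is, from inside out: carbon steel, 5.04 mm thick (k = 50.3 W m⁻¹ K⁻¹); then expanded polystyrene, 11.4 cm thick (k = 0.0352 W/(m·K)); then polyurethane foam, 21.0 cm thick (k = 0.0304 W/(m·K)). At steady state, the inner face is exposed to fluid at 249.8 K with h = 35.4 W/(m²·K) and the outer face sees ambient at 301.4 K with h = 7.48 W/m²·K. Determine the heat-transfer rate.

Q = 165 W

Resistance network (inner→outer):
  R_conv,in = 1/(hA) = 1/(35.4·33.0) = 8.560×10^-4 K/W
  R_carbon steel = L/(kA) = 0.00504/(50.3·33.0) = 3.036×10^-6 K/W
  R_expanded polystyrene = L/(kA) = 0.114/(0.0352·33.0) = 0.09814 K/W
  R_polyurethane foam = L/(kA) = 0.210/(0.0304·33.0) = 0.2093 K/W
  R_conv,out = 1/(hA) = 1/(7.48·33.0) = 0.004051 K/W
ΣR = 8.560×10^-4 + 3.036×10^-6 + 0.09814 + 0.2093 + 0.004051 = 0.3124 K/W
Q = ΔT/ΣR = (249.8 K − 301.4 K)/0.3124 = -165 W
(Negative Q ⇒ heat flows inward; heat gain = 165 W.)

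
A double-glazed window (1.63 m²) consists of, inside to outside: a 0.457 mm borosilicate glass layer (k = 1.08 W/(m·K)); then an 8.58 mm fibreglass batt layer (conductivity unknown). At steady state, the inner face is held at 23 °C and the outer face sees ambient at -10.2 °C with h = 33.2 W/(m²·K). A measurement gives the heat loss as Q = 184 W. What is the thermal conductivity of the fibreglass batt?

ΣR = ΔT/Q = |23 − -10.2|/184 = 0.1804 K/W
Known resistances:
  R_borosilicate glass = L/(kA) = 4.57×10^-4/(1.08·1.63) = 2.596×10^-4 K/W
  R_conv,out = 1/(hA) = 1/(33.2·1.63) = 0.01848 K/W
R_fibreglass batt = ΣR − ΣR_known = 0.1804 − 0.01874 = 0.1617 K/W
L/(kA) = 0.1617 ⇒ k = 0.00858/(0.1617·1.63) = 0.0326 W/m·K

k = 0.0326 W/m·K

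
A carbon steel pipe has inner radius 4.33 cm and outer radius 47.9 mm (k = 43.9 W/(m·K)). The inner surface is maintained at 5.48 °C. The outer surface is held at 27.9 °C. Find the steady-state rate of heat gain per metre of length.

Q' = 61300 W/m

Q' = 2πk·ΔT/ln(r₂/r₁) = 2π × 43.9 × 22.42 / ln(0.0479/0.0433) = 61300 W/m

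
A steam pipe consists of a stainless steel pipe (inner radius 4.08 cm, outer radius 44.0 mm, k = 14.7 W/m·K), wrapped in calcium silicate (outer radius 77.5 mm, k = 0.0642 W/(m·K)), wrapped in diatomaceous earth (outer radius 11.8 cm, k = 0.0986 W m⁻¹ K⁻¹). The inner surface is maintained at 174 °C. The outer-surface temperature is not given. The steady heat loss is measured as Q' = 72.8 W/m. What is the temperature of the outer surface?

T_out = 22.4 °C

Sum the resistances:
  R'_stainless steel = ln(0.0440/0.0408)/(2πk) = 0.07551/(2π·14.7) = 8.175×10^-4 m·K/W
  R'_calcium silicate = ln(0.0775/0.0440)/(2πk) = 0.5661/(2π·0.0642) = 1.403 m·K/W
  R'_diatomaceous earth = ln(0.118/0.0775)/(2πk) = 0.4204/(2π·0.0986) = 0.6786 m·K/W
ΣR = 2.083 m·K/W
ΔT = Q'·ΣR = 72.8 × 2.083 = 151.6 K
Heat flows outward, so T_out = T_in − ΔT = 174 − 151.6 = 22.4 °C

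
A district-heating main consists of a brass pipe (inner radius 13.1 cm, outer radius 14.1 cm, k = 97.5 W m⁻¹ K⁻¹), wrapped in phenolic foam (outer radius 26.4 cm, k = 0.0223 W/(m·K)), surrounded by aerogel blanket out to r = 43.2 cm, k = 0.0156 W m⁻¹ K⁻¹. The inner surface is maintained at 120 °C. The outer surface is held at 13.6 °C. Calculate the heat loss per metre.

Q' = 11.2 W/m

Series thermal resistances, inner to outer:
  R'_brass = ln(0.141/0.131)/(2πk) = 0.07356/(2π·97.5) = 1.201×10^-4 m·K/W
  R'_phenolic foam = ln(0.264/0.141)/(2πk) = 0.6272/(2π·0.0223) = 4.476 m·K/W
  R'_aerogel blanket = ln(0.432/0.264)/(2πk) = 0.4925/(2π·0.0156) = 5.024 m·K/W
ΣR = 1.201×10^-4 + 4.476 + 5.024 = 9.500 m·K/W
Q' = ΔT/ΣR = (120 °C − 13.6 °C)/9.500 = 11.2 W/m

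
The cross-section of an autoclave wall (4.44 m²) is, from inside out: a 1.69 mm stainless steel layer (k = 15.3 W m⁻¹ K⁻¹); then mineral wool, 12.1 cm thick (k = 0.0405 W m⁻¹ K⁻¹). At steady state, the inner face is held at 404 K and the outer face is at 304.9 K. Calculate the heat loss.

Series thermal resistances, inner to outer:
  R_stainless steel = L/(kA) = 0.00169/(15.3·4.44) = 2.488×10^-5 K/W
  R_mineral wool = L/(kA) = 0.121/(0.0405·4.44) = 0.6729 K/W
ΣR = 2.488×10^-5 + 0.6729 = 0.6729 K/W
Q = ΔT/ΣR = (404 K − 304.9 K)/0.6729 = 147 W

Q = 147 W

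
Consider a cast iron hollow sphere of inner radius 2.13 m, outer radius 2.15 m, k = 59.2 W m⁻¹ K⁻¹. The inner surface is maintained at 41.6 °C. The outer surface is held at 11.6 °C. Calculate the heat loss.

Q = 5.11×10^6 W

Q = 4πk·ΔT/(1/r₁ − 1/r₂) = 4π × 59.2 × 30 / (1/2.13 − 1/2.15) = 5.11×10^6 W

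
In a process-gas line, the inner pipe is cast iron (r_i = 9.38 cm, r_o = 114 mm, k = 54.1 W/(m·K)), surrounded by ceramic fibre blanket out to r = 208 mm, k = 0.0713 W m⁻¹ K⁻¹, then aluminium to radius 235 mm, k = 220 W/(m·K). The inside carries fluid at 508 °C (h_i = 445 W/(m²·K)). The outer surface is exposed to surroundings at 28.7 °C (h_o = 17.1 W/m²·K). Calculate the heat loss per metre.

Q' = 346 W/m

Resistance network (inner→outer):
  R'_conv,in = 1/(2πr h) = 1/(2π·0.0938·445) = 0.003813 m·K/W
  R'_cast iron = ln(0.114/0.0938)/(2πk) = 0.1950/(2π·54.1) = 5.738×10^-4 m·K/W
  R'_ceramic fibre blanket = ln(0.208/0.114)/(2πk) = 0.6013/(2π·0.0713) = 1.342 m·K/W
  R'_aluminium = ln(0.235/0.208)/(2πk) = 0.1220/(2π·220) = 8.829×10^-5 m·K/W
  R'_conv,out = 1/(2πr h) = 1/(2π·0.235·17.1) = 0.03961 m·K/W
ΣR = 0.003813 + 5.738×10^-4 + 1.342 + 8.829×10^-5 + 0.03961 = 1.386 m·K/W
Q' = ΔT/ΣR = (508 °C − 28.7 °C)/1.386 = 346 W/m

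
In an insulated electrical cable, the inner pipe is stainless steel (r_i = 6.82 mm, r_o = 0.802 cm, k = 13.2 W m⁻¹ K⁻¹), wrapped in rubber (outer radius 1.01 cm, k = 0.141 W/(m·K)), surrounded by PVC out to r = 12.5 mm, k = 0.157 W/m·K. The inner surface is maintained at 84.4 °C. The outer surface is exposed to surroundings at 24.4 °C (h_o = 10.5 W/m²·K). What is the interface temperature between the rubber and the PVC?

Series thermal resistances, inner to outer:
  R'_stainless steel = ln(0.00802/0.00682)/(2πk) = 0.1621/(2π·13.2) = 0.001954 m·K/W
  R'_rubber = ln(0.0101/0.00802)/(2πk) = 0.2306/(2π·0.141) = 0.2603 m·K/W
  R'_PVC = ln(0.0125/0.0101)/(2πk) = 0.2132/(2π·0.157) = 0.2161 m·K/W
  R'_conv,out = 1/(2πr h) = 1/(2π·0.0125·10.5) = 1.213 m·K/W
ΣR = 0.001954 + 0.2603 + 0.2161 + 1.213 = 1.691 m·K/W
Q' = ΔT/ΣR = (84.4 °C − 24.4 °C)/1.691 = 35.48 W/m
From the inner boundary to the rubber/PVC interface, ΣR_partial = 0.2623 m·K/W.
T_interface = T_in − Q'·ΣR_partial = 84.4 °C − (35.48)(0.2623) = 75.1 °C

T = 75.1 °C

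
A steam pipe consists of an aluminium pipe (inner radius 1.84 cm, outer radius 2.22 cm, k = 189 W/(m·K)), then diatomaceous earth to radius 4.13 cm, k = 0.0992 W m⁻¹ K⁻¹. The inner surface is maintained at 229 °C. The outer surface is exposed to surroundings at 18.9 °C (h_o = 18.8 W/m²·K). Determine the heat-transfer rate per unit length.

Series thermal resistances, inner to outer:
  R'_aluminium = ln(0.0222/0.0184)/(2πk) = 0.1877/(2π·189) = 1.581×10^-4 m·K/W
  R'_diatomaceous earth = ln(0.0413/0.0222)/(2πk) = 0.6208/(2π·0.0992) = 0.9960 m·K/W
  R'_conv,out = 1/(2πr h) = 1/(2π·0.0413·18.8) = 0.2050 m·K/W
ΣR = 1.581×10^-4 + 0.9960 + 0.2050 = 1.201 m·K/W
Q' = ΔT/ΣR = (229 °C − 18.9 °C)/1.201 = 175 W/m

Q' = 175 W/m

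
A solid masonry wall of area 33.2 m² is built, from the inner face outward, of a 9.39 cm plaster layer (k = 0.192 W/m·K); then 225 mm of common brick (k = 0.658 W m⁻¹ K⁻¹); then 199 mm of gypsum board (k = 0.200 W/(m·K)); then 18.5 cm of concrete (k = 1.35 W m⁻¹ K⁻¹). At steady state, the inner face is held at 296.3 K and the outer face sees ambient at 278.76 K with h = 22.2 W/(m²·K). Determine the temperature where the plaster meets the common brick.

Treat each layer as a resistance in series:
  R_plaster = L/(kA) = 0.0939/(0.192·33.2) = 0.01473 K/W
  R_common brick = L/(kA) = 0.225/(0.658·33.2) = 0.01030 K/W
  R_gypsum board = L/(kA) = 0.199/(0.200·33.2) = 0.02997 K/W
  R_concrete = L/(kA) = 0.185/(1.35·33.2) = 0.004128 K/W
  R_conv,out = 1/(hA) = 1/(22.2·33.2) = 0.001357 K/W
ΣR = 0.01473 + 0.01030 + 0.02997 + 0.004128 + 0.001357 = 0.06048 K/W
Q = ΔT/ΣR = (296.3 K − 278.76 K)/0.06048 = 290.0 W
From the inner boundary to the plaster/common brick interface, ΣR_partial = 0.01473 K/W.
T_interface = T_in − Q·ΣR_partial = 296.3 K − (290.0)(0.01473) = 292.0 K

T = 292.0 K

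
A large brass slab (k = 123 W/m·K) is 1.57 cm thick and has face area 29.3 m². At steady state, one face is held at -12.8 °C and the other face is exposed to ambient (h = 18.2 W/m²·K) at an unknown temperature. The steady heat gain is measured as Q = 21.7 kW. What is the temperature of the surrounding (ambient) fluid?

T_out = 28.0 °C

Sum the resistances:
  R_brass = L/(kA) = 0.0157/(123·29.3) = 4.356×10^-6 K/W
  R_conv,out = 1/(hA) = 1/(18.2·29.3) = 0.001875 K/W
ΣR = 0.001880 K/W
ΔT = Q·ΣR = 21700 × 0.001880 = 40.80 K
Heat flows inward, so T_out = T_in + ΔT = -12.8 + 40.80 = 28.0 °C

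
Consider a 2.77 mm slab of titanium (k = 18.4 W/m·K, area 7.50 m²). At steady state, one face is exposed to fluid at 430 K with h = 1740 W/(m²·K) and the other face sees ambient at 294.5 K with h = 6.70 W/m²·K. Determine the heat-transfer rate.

Resistance network (inner→outer):
  R_conv,in = 1/(hA) = 1/(1740·7.50) = 7.663×10^-5 K/W
  R_titanium = L/(kA) = 0.00277/(18.4·7.50) = 2.007×10^-5 K/W
  R_conv,out = 1/(hA) = 1/(6.70·7.50) = 0.01990 K/W
ΣR = 7.663×10^-5 + 2.007×10^-5 + 0.01990 = 0.02000 K/W
Q = ΔT/ΣR = (430 K − 294.5 K)/0.02000 = 6780 W

Q = 6.78 kW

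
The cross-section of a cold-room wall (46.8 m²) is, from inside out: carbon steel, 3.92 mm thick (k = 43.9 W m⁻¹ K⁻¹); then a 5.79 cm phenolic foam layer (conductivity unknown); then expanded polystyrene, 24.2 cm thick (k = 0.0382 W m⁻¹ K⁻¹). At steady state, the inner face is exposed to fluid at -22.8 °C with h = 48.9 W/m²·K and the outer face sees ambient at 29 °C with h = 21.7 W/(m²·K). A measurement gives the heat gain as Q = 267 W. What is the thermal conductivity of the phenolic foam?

ΣR = ΔT/Q = |-22.8 − 29|/267 = 0.1940 K/W
Known resistances:
  R_conv,in = 1/(hA) = 1/(48.9·46.8) = 4.370×10^-4 K/W
  R_carbon steel = L/(kA) = 0.00392/(43.9·46.8) = 1.908×10^-6 K/W
  R_expanded polystyrene = L/(kA) = 0.242/(0.0382·46.8) = 0.1354 K/W
  R_conv,out = 1/(hA) = 1/(21.7·46.8) = 9.847×10^-4 K/W
R_phenolic foam = ΣR − ΣR_known = 0.1940 − 0.1368 = 0.05720 K/W
L/(kA) = 0.05720 ⇒ k = 0.0579/(0.05720·46.8) = 0.0216 W/m·K

k = 0.0216 W/m·K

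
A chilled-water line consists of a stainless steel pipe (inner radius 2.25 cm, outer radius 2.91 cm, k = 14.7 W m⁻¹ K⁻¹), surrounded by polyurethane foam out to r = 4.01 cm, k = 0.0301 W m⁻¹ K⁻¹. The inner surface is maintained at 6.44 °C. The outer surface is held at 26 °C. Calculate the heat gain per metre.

Series thermal resistances, inner to outer:
  R'_stainless steel = ln(0.0291/0.0225)/(2πk) = 0.2572/(2π·14.7) = 0.002785 m·K/W
  R'_polyurethane foam = ln(0.0401/0.0291)/(2πk) = 0.3206/(2π·0.0301) = 1.695 m·K/W
ΣR = 0.002785 + 1.695 = 1.698 m·K/W
Q' = ΔT/ΣR = (6.44 °C − 26 °C)/1.698 = -11.5 W/m
(Negative Q' ⇒ heat flows inward; heat gain = 11.5 W/m.)

Q' = 11.5 W/m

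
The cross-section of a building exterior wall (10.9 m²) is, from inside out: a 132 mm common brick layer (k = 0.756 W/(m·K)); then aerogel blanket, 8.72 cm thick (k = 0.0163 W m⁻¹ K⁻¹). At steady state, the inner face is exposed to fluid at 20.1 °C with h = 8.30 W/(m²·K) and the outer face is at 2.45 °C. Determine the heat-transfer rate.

Treat each layer as a resistance in series:
  R_conv,in = 1/(hA) = 1/(8.30·10.9) = 0.01105 K/W
  R_common brick = L/(kA) = 0.132/(0.756·10.9) = 0.01602 K/W
  R_aerogel blanket = L/(kA) = 0.0872/(0.0163·10.9) = 0.4908 K/W
ΣR = 0.01105 + 0.01602 + 0.4908 = 0.5179 K/W
Q = ΔT/ΣR = (20.1 °C − 2.45 °C)/0.5179 = 34.1 W

Q = 34.1 W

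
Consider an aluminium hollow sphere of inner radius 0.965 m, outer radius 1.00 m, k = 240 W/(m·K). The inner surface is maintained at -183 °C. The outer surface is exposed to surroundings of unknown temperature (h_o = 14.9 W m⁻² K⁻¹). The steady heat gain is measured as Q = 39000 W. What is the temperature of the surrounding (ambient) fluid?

Sum the resistances:
  R_aluminium = (1/0.965 − 1/1.00)/(4πk) = 0.03627/(4π·240) = 1.203×10^-5 K/W
  R_conv,out = 1/(4πr²h) = 1/(4π·1.00²·14.9) = 0.005341 K/W
ΣR = 0.005353 K/W
ΔT = Q·ΣR = 39000 × 0.005353 = 208.8 K
Heat flows inward, so T_out = T_in + ΔT = -183 + 208.8 = 25.8 °C

T_out = 25.8 °C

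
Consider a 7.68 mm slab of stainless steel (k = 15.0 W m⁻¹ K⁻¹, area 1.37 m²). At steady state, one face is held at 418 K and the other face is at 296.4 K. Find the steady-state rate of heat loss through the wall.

Q = kA·ΔT/L = 15.0 × 1.37 × |418 K − 296.4 K| / 0.00768 = 3.25×10^5 W

Q = 325 kW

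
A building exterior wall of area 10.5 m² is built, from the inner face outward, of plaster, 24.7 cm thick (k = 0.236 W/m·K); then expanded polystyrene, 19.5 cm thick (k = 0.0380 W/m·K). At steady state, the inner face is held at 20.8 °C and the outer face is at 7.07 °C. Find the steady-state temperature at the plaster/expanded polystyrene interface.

Series thermal resistances, inner to outer:
  R_plaster = L/(kA) = 0.247/(0.236·10.5) = 0.09968 K/W
  R_expanded polystyrene = L/(kA) = 0.195/(0.0380·10.5) = 0.4887 K/W
ΣR = 0.09968 + 0.4887 = 0.5884 K/W
Q = ΔT/ΣR = (20.8 °C − 7.07 °C)/0.5884 = 23.33 W
From the inner boundary to the plaster/expanded polystyrene interface, ΣR_partial = 0.09968 K/W.
T_interface = T_in − Q·ΣR_partial = 20.8 °C − (23.33)(0.09968) = 18.5 °C

T = 18.5 °C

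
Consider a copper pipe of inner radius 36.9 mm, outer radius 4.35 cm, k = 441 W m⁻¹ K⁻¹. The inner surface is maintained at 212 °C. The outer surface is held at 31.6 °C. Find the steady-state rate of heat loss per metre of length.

Q' = 2πk·ΔT/ln(r₂/r₁) = 2π × 441 × 180.4 / ln(0.0435/0.0369) = 3.04×10^6 W/m

Q' = 3040 kW/m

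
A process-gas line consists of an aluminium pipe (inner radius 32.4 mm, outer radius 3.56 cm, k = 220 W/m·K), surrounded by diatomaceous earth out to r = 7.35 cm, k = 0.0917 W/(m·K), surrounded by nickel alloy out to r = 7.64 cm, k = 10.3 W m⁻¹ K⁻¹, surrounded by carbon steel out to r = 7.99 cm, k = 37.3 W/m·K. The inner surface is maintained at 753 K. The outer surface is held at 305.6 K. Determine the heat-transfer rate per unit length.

Resistance network (inner→outer):
  R'_aluminium = ln(0.0356/0.0324)/(2πk) = 0.09419/(2π·220) = 6.814×10^-5 m·K/W
  R'_diatomaceous earth = ln(0.0735/0.0356)/(2πk) = 0.7249/(2π·0.0917) = 1.258 m·K/W
  R'_nickel alloy = ln(0.0764/0.0735)/(2πk) = 0.03870/(2π·10.3) = 5.979×10^-4 m·K/W
  R'_carbon steel = ln(0.0799/0.0764)/(2πk) = 0.04479/(2π·37.3) = 1.911×10^-4 m·K/W
ΣR = 6.814×10^-5 + 1.258 + 5.979×10^-4 + 1.911×10^-4 = 1.259 m·K/W
Q' = ΔT/ΣR = (753 K − 305.6 K)/1.259 = 355 W/m

Q' = 355 W/m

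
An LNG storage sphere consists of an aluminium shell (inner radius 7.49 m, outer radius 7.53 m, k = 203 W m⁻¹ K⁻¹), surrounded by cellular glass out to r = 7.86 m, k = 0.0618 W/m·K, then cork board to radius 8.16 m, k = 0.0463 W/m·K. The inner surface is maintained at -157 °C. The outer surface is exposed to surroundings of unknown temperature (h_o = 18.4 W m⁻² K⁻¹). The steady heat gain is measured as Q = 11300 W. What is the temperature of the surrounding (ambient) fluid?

T_out = 15.7 °C

Series resistances:
  R_aluminium = (1/7.49 − 1/7.53)/(4πk) = 7.092×10^-4/(4π·203) = 2.780×10^-7 K/W
  R_cellular glass = (1/7.53 − 1/7.86)/(4πk) = 0.005576/(4π·0.0618) = 0.007180 K/W
  R_cork board = (1/7.86 − 1/8.16)/(4πk) = 0.004677/(4π·0.0463) = 0.008039 K/W
  R_conv,out = 1/(4πr²h) = 1/(4π·8.16²·18.4) = 6.495×10^-5 K/W
ΣR = 0.01528 K/W
ΔT = Q·ΣR = 11300 × 0.01528 = 172.7 K
Heat flows inward, so T_out = T_in + ΔT = -157 + 172.7 = 15.7 °C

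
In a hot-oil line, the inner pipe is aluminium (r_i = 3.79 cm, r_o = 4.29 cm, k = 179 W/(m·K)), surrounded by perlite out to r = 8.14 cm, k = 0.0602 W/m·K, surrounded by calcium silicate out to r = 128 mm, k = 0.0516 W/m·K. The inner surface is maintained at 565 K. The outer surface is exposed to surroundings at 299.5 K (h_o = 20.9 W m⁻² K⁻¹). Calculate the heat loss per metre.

Treat each layer as a resistance in series:
  R'_aluminium = ln(0.0429/0.0379)/(2πk) = 0.1239/(2π·179) = 1.102×10^-4 m·K/W
  R'_perlite = ln(0.0814/0.0429)/(2πk) = 0.6405/(2π·0.0602) = 1.693 m·K/W
  R'_calcium silicate = ln(0.128/0.0814)/(2πk) = 0.4527/(2π·0.0516) = 1.396 m·K/W
  R'_conv,out = 1/(2πr h) = 1/(2π·0.128·20.9) = 0.05949 m·K/W
ΣR = 1.102×10^-4 + 1.693 + 1.396 + 0.05949 = 3.149 m·K/W
Q' = ΔT/ΣR = (565 K − 299.5 K)/3.149 = 84.3 W/m

Q' = 84.3 W/m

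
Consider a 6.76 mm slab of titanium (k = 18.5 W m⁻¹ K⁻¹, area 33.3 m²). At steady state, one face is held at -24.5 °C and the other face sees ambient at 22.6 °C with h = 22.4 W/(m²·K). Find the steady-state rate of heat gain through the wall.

Resistance network (inner→outer):
  R_titanium = L/(kA) = 0.00676/(18.5·33.3) = 1.097×10^-5 K/W
  R_conv,out = 1/(hA) = 1/(22.4·33.3) = 0.001341 K/W
ΣR = 1.097×10^-5 + 0.001341 = 0.001352 K/W
Q = ΔT/ΣR = (-24.5 °C − 22.6 °C)/0.001352 = -34800 W
(Negative Q ⇒ heat flows inward; heat gain = 34800 W.)

Q = 34800 W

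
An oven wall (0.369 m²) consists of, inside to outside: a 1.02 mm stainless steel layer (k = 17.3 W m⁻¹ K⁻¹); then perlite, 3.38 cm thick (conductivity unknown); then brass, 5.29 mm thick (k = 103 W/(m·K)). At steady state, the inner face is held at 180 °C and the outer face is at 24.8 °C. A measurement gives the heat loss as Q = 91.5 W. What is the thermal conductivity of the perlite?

k = 0.0540 W/m·K

ΣR = ΔT/Q = |180 − 24.8|/91.5 = 1.696 K/W
Known resistances:
  R_stainless steel = L/(kA) = 0.00102/(17.3·0.369) = 1.598×10^-4 K/W
  R_brass = L/(kA) = 0.00529/(103·0.369) = 1.392×10^-4 K/W
R_perlite = ΣR − ΣR_known = 1.696 − 2.990×10^-4 = 1.696 K/W
L/(kA) = 1.696 ⇒ k = 0.0338/(1.696·0.369) = 0.0540 W/m·K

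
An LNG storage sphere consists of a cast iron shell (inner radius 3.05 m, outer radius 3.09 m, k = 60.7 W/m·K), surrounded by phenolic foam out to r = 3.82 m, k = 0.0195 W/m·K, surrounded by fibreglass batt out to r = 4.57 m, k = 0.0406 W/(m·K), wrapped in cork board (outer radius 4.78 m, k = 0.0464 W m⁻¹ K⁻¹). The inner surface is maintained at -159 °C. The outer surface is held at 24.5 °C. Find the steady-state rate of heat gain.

Q = 520 W

Treat each layer as a resistance in series:
  R_cast iron = (1/3.05 − 1/3.09)/(4πk) = 0.004244/(4π·60.7) = 5.564×10^-6 K/W
  R_phenolic foam = (1/3.09 − 1/3.82)/(4πk) = 0.06184/(4π·0.0195) = 0.2524 K/W
  R_fibreglass batt = (1/3.82 − 1/4.57)/(4πk) = 0.04296/(4π·0.0406) = 0.08421 K/W
  R_cork board = (1/4.57 − 1/4.78)/(4πk) = 0.009613/(4π·0.0464) = 0.01649 K/W
ΣR = 5.564×10^-6 + 0.2524 + 0.08421 + 0.01649 = 0.3531 K/W
Q = ΔT/ΣR = (-159 °C − 24.5 °C)/0.3531 = -520 W
(Negative Q ⇒ heat flows inward; heat gain = 520 W.)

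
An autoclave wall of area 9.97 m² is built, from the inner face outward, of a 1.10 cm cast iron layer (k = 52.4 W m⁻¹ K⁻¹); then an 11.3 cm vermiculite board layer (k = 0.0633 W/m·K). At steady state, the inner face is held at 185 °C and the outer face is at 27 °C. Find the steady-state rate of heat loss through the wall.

Treat each layer as a resistance in series:
  R_cast iron = L/(kA) = 0.0110/(52.4·9.97) = 2.106×10^-5 K/W
  R_vermiculite board = L/(kA) = 0.113/(0.0633·9.97) = 0.1791 K/W
ΣR = 2.106×10^-5 + 0.1791 = 0.1791 K/W
Q = ΔT/ΣR = (185 °C − 27 °C)/0.1791 = 882 W

Q = 882 W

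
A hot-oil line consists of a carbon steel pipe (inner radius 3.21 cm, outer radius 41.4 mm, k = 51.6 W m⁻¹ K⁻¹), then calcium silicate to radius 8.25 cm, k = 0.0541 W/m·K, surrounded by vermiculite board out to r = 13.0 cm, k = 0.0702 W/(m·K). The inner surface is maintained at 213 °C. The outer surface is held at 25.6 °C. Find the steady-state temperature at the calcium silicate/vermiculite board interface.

Resistance network (inner→outer):
  R'_carbon steel = ln(0.0414/0.0321)/(2πk) = 0.2544/(2π·51.6) = 7.847×10^-4 m·K/W
  R'_calcium silicate = ln(0.0825/0.0414)/(2πk) = 0.6895/(2π·0.0541) = 2.028 m·K/W
  R'_vermiculite board = ln(0.130/0.0825)/(2πk) = 0.4547/(2π·0.0702) = 1.031 m·K/W
ΣR = 7.847×10^-4 + 2.028 + 1.031 = 3.060 m·K/W
Q' = ΔT/ΣR = (213 °C − 25.6 °C)/3.060 = 61.24 W/m
From the inner boundary to the calcium silicate/vermiculite board interface, ΣR_partial = 2.029 m·K/W.
T_interface = T_in − Q'·ΣR_partial = 213 °C − (61.24)(2.029) = 88.7 °C

T = 88.7 °C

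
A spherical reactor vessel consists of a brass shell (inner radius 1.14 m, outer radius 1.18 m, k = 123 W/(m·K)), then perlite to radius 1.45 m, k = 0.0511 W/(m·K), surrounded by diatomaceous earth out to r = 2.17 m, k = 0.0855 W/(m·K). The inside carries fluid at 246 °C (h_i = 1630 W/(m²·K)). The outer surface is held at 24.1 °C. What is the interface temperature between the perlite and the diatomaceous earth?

T = 127 °C

Treat each layer as a resistance in series:
  R_conv,in = 1/(4πr²h) = 1/(4π·1.14²·1630) = 3.757×10^-5 K/W
  R_brass = (1/1.14 − 1/1.18)/(4πk) = 0.02974/(4π·123) = 1.924×10^-5 K/W
  R_perlite = (1/1.18 − 1/1.45)/(4πk) = 0.1578/(4π·0.0511) = 0.2457 K/W
  R_diatomaceous earth = (1/1.45 − 1/2.17)/(4πk) = 0.2288/(4π·0.0855) = 0.2130 K/W
ΣR = 3.757×10^-5 + 1.924×10^-5 + 0.2457 + 0.2130 = 0.4588 K/W
Q = ΔT/ΣR = (246 °C − 24.1 °C)/0.4588 = 483.7 W
From the inner boundary to the perlite/diatomaceous earth interface, ΣR_partial = 0.2458 K/W.
T_interface = T_in − Q·ΣR_partial = 246 °C − (483.7)(0.2458) = 127 °C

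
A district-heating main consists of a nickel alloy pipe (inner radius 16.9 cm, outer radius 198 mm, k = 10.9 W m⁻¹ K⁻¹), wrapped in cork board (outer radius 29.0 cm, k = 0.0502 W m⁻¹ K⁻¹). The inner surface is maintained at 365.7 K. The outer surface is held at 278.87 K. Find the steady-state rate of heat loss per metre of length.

Q' = 71.6 W/m

Treat each layer as a resistance in series:
  R'_nickel alloy = ln(0.198/0.169)/(2πk) = 0.1584/(2π·10.9) = 0.002312 m·K/W
  R'_cork board = ln(0.290/0.198)/(2πk) = 0.3816/(2π·0.0502) = 1.210 m·K/W
ΣR = 0.002312 + 1.210 = 1.212 m·K/W
Q' = ΔT/ΣR = (365.7 K − 278.87 K)/1.212 = 71.6 W/m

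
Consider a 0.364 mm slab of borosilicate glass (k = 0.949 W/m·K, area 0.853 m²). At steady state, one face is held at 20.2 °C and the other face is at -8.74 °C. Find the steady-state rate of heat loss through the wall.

Q = 64400 W

Q = kA·ΔT/L = 0.949 × 0.853 × |20.2 °C − -8.74 °C| / 3.64×10^-4 = 64400 W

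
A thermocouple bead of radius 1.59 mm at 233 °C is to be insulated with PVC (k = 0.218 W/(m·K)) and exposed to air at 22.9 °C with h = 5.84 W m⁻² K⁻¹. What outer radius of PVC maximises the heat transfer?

r_cr = 7.47 cm

For a sphere, r_cr = 2k_ins/h = 2·0.218/5.84 = 0.0747 m = 7.47 cm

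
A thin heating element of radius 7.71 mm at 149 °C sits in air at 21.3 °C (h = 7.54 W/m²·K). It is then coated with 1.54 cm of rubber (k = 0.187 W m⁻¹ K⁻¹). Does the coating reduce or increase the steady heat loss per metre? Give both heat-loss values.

Critical radius for a cylinder: r_cr = k/h = 0.0248 m = 2.48 cm.
Outer radius after coating: r₂ = 0.00771 + 0.0154 = 0.02311 m.
Since r₁ < r_cr and r₂ ≤ r_cr, the coating moves toward the maximum at r_cr — heat loss rises.
Bare: R = 1/(2πr₁h) = 2.738 m·K/W; Q = 127.7/2.738 = 46.6 W/m.
Coated: R = R_cond + R_conv = 1.848 m·K/W; Q = 127.7/1.848 = 69.1 W/m.

increases: 46.6 → 69.1 W/m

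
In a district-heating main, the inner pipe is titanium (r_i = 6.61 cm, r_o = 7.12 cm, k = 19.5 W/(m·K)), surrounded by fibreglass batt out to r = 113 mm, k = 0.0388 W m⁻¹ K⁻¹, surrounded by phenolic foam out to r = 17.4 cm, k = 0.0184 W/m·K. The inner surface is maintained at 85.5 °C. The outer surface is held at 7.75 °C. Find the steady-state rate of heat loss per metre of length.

Resistance network (inner→outer):
  R'_titanium = ln(0.0712/0.0661)/(2πk) = 0.07432/(2π·19.5) = 6.066×10^-4 m·K/W
  R'_fibreglass batt = ln(0.113/0.0712)/(2πk) = 0.4619/(2π·0.0388) = 1.895 m·K/W
  R'_phenolic foam = ln(0.174/0.113)/(2πk) = 0.4317/(2π·0.0184) = 3.734 m·K/W
ΣR = 6.066×10^-4 + 1.895 + 3.734 = 5.630 m·K/W
Q' = ΔT/ΣR = (85.5 °C − 7.75 °C)/5.630 = 13.8 W/m

Q' = 13.8 W/m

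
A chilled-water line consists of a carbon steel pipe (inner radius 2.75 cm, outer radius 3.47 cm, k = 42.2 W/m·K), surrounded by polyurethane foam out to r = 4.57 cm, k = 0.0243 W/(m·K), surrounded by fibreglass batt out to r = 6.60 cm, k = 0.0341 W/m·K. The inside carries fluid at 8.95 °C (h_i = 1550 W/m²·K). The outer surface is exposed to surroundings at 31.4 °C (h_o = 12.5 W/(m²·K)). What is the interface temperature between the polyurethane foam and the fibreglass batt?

Treat each layer as a resistance in series:
  R'_conv,in = 1/(2πr h) = 1/(2π·0.0275·1550) = 0.003734 m·K/W
  R'_carbon steel = ln(0.0347/0.0275)/(2πk) = 0.2326/(2π·42.2) = 8.771×10^-4 m·K/W
  R'_polyurethane foam = ln(0.0457/0.0347)/(2πk) = 0.2754/(2π·0.0243) = 1.803 m·K/W
  R'_fibreglass batt = ln(0.0660/0.0457)/(2πk) = 0.3676/(2π·0.0341) = 1.715 m·K/W
  R'_conv,out = 1/(2πr h) = 1/(2π·0.0660·12.5) = 0.1929 m·K/W
ΣR = 0.003734 + 8.771×10^-4 + 1.803 + 1.715 + 0.1929 = 3.716 m·K/W
Q' = ΔT/ΣR = (8.95 °C − 31.4 °C)/3.716 = -6.041 W/m
From the inner boundary to the polyurethane foam/fibreglass batt interface, ΣR_partial = 1.808 m·K/W.
T_interface = T_in − Q'·ΣR_partial = 8.95 °C − (-6.041)(1.808) = 19.9 °C

T = 19.9 °C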